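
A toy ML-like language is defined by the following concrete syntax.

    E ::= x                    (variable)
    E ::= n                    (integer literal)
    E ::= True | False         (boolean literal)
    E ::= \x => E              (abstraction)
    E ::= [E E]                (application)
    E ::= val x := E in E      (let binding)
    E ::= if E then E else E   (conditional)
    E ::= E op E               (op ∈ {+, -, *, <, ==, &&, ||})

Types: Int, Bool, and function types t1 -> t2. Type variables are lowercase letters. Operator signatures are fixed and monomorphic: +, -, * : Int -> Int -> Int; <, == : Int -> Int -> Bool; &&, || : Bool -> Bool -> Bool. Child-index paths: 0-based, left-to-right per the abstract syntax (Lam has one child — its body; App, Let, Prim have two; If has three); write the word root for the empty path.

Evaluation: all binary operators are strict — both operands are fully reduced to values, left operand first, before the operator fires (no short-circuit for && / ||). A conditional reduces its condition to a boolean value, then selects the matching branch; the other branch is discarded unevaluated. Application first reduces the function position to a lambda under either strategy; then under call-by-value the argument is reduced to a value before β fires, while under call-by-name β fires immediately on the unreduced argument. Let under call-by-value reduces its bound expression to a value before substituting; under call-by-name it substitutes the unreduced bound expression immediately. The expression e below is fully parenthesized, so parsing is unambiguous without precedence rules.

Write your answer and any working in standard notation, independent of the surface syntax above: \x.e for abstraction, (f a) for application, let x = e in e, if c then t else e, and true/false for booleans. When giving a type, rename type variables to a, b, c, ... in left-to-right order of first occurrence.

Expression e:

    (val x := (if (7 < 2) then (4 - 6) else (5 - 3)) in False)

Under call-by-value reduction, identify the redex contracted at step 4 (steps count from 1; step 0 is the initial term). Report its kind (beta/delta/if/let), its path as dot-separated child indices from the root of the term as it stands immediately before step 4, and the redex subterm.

Answer: let at root : (let x = 2 in false)

Derivation:
step 0: (let x = (if (7 < 2) then (4 - 6) else (5 - 3)) in false)
step 1: [delta@0.0] (let x = (if false then (4 - 6) else (5 - 3)) in false)
step 2: [if@0] (let x = (5 - 3) in false)
step 3: [delta@0] (let x = 2 in false)
step 4: [let@root] false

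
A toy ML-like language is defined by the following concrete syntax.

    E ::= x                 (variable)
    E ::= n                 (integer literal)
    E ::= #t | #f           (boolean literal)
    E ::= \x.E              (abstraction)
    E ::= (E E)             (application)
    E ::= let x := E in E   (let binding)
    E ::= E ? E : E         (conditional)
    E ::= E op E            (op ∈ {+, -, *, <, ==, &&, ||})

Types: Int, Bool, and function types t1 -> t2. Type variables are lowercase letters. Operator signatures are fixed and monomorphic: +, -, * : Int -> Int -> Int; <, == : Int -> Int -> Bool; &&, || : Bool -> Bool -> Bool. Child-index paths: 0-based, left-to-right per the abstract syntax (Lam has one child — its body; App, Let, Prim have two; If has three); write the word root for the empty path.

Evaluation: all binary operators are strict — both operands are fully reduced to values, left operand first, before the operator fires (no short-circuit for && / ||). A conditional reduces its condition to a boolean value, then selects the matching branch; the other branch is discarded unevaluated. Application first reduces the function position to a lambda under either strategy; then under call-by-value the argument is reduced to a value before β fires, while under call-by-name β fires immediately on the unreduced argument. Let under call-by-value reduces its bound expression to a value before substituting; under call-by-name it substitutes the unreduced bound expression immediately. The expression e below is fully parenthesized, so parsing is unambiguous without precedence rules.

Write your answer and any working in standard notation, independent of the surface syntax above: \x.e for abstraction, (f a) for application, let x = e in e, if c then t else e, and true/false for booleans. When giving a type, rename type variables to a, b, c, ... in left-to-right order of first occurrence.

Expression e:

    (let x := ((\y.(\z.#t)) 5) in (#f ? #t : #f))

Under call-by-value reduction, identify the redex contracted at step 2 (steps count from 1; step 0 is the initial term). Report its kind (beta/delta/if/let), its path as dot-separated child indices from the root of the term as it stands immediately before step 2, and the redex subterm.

Working:
step 0: (let x = ((\y.(\z.true)) 5) in (if false then true else false))
step 1: [beta@0] (let x = (\z.true) in (if false then true else false))
step 2: [let@root] (if false then true else false)

Answer: let at root : (let x = (\z.true) in (if false then true else false))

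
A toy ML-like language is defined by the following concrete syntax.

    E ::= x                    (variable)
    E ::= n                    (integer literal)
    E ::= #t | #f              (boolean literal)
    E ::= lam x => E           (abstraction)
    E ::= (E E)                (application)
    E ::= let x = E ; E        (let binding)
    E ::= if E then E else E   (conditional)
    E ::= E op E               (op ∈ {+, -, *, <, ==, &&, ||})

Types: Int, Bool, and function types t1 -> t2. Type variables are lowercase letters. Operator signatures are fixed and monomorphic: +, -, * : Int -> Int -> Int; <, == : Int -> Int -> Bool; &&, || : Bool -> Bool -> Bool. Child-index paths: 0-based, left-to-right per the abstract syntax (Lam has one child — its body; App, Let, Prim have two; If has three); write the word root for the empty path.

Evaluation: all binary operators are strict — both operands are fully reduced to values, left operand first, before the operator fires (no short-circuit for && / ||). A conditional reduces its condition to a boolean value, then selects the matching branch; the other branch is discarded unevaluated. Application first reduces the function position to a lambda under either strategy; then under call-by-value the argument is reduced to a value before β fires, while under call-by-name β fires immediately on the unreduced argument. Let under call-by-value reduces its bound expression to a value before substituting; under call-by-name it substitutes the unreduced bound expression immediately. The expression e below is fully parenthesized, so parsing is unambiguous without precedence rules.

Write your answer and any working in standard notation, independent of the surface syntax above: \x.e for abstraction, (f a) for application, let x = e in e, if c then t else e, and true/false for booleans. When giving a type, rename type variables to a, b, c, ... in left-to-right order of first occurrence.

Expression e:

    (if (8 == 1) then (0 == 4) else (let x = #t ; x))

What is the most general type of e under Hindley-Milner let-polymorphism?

Answer: Bool

Derivation:
  unify Int ~ Int
  unify Int ~ Int
  unify Bool ~ Bool
  unify Int ~ Int
  unify Int ~ Int
let x : Bool
x : Bool
  unify Bool ~ Bool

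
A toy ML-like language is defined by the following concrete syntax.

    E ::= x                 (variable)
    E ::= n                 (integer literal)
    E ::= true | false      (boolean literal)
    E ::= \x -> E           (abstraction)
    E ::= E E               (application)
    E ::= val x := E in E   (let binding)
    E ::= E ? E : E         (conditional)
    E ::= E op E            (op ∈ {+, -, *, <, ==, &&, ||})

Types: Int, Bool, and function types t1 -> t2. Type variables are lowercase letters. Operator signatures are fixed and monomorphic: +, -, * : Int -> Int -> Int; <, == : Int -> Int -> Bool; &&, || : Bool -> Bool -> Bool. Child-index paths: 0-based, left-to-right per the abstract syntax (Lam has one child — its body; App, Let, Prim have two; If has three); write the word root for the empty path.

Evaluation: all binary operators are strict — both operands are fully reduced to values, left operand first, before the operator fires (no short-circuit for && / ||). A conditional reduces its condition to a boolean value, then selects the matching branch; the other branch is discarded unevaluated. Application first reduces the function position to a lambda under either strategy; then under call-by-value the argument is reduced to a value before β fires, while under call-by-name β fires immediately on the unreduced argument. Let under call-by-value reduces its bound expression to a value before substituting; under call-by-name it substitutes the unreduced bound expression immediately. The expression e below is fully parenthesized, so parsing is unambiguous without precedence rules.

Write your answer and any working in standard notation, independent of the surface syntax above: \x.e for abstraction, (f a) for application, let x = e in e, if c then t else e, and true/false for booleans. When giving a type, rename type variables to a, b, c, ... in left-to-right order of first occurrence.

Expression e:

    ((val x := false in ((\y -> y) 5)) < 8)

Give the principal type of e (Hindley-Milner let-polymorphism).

Answer: Bool

Working:
let x : Bool
y : a
\y._ : a -> a
  unify a -> a ~ Int -> b
  unify a ~ Int
  unify Int ~ b
_ _ : Int
  unify Int ~ Int
  unify Int ~ Int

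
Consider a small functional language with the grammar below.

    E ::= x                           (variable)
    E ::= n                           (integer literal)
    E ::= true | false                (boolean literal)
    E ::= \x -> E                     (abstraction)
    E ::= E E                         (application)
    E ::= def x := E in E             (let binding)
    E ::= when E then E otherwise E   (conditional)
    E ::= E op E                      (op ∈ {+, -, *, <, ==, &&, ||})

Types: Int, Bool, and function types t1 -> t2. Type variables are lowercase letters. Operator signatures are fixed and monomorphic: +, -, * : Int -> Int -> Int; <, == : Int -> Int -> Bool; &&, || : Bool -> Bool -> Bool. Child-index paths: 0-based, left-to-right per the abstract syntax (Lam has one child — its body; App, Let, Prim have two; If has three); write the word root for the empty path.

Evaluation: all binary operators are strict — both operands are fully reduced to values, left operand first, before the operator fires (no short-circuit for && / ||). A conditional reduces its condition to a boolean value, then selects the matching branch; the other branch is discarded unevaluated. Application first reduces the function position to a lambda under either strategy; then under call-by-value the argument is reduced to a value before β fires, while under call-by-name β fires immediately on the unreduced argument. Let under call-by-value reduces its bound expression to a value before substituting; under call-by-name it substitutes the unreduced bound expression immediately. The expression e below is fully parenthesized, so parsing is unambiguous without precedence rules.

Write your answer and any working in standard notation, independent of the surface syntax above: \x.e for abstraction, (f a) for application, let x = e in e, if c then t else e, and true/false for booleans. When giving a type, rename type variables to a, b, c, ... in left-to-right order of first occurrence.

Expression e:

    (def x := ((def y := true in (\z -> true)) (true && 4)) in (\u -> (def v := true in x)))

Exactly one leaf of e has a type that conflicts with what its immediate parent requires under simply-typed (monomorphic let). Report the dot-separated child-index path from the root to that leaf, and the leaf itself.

Derivation:
let y : Bool
\z._ : a -> Bool
  unify Bool ~ Bool
  unify Int ~ Bool
  FAIL: mismatch Int ~ Bool

Answer: 0.1.1 : 4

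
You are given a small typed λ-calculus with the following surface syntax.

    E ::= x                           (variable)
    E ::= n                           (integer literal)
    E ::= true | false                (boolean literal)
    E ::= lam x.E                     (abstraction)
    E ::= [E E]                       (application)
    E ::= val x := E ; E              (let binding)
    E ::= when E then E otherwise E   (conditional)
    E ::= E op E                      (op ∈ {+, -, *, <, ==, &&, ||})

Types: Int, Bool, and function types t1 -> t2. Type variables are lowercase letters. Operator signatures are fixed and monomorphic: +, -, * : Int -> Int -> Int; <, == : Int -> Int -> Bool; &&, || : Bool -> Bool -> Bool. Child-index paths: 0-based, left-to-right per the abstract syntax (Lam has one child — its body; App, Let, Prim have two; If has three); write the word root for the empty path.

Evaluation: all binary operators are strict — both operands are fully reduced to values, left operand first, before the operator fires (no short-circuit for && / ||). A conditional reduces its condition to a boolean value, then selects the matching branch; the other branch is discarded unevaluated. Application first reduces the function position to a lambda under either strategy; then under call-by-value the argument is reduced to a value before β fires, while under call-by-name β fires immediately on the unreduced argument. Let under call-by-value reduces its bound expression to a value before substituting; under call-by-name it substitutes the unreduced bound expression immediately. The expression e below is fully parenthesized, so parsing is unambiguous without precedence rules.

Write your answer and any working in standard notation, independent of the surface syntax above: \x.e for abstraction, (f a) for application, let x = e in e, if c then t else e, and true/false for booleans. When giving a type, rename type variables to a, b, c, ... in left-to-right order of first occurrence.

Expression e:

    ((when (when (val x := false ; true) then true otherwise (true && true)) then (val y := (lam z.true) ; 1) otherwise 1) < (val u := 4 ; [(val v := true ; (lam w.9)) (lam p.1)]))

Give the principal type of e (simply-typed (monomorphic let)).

Answer: Bool

Trace:
let x : Bool
  unify Bool ~ Bool
  unify Bool ~ Bool
  unify Bool ~ Bool
  unify Bool ~ Bool
  unify Bool ~ Bool
\z._ : a -> Bool
let y : a -> Bool
  unify Int ~ Int
  unify Int ~ Int
let u : Int
let v : Bool
\w._ : b -> Int
\p._ : c -> Int
  unify b -> Int ~ (c -> Int) -> d
  unify b ~ c -> Int
  unify Int ~ d
_ _ : Int
  unify Int ~ Int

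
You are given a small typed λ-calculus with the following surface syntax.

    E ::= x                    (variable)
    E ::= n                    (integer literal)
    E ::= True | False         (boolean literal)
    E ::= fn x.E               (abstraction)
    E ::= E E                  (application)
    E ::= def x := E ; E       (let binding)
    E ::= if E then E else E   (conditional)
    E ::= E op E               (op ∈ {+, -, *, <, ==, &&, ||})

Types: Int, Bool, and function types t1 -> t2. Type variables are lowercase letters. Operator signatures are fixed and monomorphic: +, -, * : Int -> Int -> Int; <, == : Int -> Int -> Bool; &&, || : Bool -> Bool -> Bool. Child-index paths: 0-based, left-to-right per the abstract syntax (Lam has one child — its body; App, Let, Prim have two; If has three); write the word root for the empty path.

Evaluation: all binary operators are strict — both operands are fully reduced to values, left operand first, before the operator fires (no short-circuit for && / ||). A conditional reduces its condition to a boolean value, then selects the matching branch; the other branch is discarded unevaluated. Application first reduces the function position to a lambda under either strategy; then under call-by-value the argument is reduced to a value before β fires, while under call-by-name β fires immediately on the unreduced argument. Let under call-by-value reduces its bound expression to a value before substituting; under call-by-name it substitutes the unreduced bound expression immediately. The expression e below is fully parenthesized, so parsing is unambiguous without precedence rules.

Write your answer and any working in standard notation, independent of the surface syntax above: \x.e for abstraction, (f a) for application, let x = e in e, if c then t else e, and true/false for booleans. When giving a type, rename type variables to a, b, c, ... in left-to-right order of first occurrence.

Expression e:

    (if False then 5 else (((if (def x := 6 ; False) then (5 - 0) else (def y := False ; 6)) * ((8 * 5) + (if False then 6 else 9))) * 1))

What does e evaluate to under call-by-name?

Answer: 294

Working:
step 0: (if false then 5 else (((if (let x = 6 in false) then (5 - 0) else (let y = false in 6)) * ((8 * 5) + (if false then 6 else 9))) * 1))
step 1: [if@root] (((if (let x = 6 in false) then (5 - 0) else (let y = false in 6)) * ((8 * 5) + (if false then 6 else 9))) * 1)
step 2: [let@0.0.0] (((if false then (5 - 0) else (let y = false in 6)) * ((8 * 5) + (if false then 6 else 9))) * 1)
step 3: [if@0.0] (((let y = false in 6) * ((8 * 5) + (if false then 6 else 9))) * 1)
step 4: [let@0.0] ((6 * ((8 * 5) + (if false then 6 else 9))) * 1)
step 5: [delta@0.1.0] ((6 * (40 + (if false then 6 else 9))) * 1)
step 6: [if@0.1.1] ((6 * (40 + 9)) * 1)
step 7: [delta@0.1] ((6 * 49) * 1)
step 8: [delta@0] (294 * 1)
step 9: [delta@root] 294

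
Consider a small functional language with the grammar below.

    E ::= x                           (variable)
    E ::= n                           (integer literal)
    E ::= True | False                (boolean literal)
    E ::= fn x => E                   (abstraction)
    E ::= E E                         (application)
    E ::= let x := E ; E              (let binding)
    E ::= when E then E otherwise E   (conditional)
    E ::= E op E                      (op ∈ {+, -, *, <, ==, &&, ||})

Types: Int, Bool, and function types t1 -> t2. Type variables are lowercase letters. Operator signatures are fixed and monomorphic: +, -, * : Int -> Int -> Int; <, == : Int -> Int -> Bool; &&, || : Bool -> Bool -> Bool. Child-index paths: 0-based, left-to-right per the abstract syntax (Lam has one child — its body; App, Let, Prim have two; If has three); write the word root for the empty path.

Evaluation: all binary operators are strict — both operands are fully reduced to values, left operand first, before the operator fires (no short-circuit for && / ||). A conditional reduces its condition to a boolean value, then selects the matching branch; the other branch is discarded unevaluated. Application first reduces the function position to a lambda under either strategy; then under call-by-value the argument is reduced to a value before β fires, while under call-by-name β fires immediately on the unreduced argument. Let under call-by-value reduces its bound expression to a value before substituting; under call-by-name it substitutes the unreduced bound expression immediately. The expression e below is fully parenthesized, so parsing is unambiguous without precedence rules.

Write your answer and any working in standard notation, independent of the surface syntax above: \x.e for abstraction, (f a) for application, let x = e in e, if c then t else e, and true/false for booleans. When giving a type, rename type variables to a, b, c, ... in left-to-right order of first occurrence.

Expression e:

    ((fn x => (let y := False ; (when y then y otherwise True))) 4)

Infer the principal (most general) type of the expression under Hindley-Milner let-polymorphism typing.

Answer: Bool

Trace:
let y : Bool
y : Bool
  unify Bool ~ Bool
y : Bool
  unify Bool ~ Bool
\x._ : a -> Bool
  unify a -> Bool ~ Int -> b
  unify a ~ Int
  unify Bool ~ b
_ _ : Bool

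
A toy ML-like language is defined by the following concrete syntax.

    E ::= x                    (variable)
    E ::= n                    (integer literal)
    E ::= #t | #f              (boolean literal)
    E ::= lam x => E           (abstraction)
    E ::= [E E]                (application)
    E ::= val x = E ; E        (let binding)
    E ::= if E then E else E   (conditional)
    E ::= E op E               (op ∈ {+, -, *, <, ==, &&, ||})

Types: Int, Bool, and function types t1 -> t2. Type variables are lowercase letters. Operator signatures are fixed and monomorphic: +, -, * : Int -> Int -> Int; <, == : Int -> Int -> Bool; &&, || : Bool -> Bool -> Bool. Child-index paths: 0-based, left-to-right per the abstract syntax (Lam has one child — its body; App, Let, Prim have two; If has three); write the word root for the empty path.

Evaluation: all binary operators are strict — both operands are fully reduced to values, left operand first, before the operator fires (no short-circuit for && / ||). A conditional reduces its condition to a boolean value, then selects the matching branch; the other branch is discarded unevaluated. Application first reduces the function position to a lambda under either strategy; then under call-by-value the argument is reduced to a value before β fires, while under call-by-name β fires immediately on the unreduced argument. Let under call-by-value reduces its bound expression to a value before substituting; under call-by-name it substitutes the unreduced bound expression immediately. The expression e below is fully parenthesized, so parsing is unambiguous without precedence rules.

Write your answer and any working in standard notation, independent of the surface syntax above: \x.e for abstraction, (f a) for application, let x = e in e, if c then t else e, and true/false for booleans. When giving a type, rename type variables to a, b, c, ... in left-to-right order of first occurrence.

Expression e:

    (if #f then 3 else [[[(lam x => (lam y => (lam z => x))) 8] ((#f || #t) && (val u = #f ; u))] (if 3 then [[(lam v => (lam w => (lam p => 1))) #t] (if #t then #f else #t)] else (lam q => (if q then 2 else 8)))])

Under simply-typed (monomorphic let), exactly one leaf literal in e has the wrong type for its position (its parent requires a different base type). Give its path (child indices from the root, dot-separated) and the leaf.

Working:
  unify Bool ~ Bool
x : a
\z._ : c -> a
\y._ : b -> c -> a
\x._ : a -> b -> c -> a
  unify a -> b -> c -> a ~ Int -> d
  unify a ~ Int
  unify b -> c -> Int ~ d
_ _ : b -> c -> Int
  unify Bool ~ Bool
  unify Bool ~ Bool
  unify Bool ~ Bool
let u : Bool
u : Bool
  unify Bool ~ Bool
  unify b -> c -> Int ~ Bool -> e
  unify b ~ Bool
  unify c -> Int ~ e
_ _ : c -> Int
  unify Int ~ Bool
  FAIL: mismatch Int ~ Bool

Answer: 2.1.0 : 3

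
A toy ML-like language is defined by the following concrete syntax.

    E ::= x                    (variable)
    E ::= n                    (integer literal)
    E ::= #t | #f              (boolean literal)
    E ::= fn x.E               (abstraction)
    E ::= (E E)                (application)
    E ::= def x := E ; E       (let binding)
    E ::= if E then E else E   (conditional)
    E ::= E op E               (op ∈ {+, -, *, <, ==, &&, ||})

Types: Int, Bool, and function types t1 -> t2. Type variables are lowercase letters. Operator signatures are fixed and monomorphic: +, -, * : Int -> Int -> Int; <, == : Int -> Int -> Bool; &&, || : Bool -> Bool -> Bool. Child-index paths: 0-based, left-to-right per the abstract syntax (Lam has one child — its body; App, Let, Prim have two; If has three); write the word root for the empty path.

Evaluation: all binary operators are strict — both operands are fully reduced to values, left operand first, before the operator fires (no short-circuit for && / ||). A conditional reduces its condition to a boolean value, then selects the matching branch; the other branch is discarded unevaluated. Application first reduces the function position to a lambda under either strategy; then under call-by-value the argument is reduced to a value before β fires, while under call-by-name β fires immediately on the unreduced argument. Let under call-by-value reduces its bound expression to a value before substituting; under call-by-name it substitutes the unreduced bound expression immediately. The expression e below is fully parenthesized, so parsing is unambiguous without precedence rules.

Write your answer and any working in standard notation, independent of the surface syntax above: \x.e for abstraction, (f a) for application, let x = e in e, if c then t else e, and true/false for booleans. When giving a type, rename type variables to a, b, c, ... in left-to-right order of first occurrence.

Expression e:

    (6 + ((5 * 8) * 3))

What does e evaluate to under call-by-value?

Working:
step 0: (6 + ((5 * 8) * 3))
step 1: [delta@1.0] (6 + (40 * 3))
step 2: [delta@1] (6 + 120)
step 3: [delta@root] 126

Answer: 126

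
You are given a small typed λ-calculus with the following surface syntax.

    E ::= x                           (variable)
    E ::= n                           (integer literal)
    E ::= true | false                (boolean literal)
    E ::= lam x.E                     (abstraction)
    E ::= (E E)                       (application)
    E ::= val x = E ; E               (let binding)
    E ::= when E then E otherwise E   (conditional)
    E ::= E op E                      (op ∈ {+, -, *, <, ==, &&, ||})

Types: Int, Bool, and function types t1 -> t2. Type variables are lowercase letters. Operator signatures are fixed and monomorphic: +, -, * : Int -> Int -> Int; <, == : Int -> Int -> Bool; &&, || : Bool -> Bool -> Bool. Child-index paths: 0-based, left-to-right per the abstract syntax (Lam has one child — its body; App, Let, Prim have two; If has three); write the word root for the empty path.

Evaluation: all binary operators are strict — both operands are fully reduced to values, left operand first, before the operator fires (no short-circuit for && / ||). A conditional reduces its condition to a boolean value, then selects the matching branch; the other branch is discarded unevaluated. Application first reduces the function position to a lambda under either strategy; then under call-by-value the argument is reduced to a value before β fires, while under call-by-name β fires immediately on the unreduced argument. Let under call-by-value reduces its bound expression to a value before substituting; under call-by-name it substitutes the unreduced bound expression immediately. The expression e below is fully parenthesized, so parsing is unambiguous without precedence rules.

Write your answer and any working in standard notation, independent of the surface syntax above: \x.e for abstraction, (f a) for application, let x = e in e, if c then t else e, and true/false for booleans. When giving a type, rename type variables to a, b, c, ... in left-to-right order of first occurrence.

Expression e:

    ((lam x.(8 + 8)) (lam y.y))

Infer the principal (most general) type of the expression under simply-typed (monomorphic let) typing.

Answer: Int

Working:
  unify Int ~ Int
  unify Int ~ Int
\x._ : a -> Int
y : b
\y._ : b -> b
  unify a -> Int ~ (b -> b) -> c
  unify a ~ b -> b
  unify Int ~ c
_ _ : Int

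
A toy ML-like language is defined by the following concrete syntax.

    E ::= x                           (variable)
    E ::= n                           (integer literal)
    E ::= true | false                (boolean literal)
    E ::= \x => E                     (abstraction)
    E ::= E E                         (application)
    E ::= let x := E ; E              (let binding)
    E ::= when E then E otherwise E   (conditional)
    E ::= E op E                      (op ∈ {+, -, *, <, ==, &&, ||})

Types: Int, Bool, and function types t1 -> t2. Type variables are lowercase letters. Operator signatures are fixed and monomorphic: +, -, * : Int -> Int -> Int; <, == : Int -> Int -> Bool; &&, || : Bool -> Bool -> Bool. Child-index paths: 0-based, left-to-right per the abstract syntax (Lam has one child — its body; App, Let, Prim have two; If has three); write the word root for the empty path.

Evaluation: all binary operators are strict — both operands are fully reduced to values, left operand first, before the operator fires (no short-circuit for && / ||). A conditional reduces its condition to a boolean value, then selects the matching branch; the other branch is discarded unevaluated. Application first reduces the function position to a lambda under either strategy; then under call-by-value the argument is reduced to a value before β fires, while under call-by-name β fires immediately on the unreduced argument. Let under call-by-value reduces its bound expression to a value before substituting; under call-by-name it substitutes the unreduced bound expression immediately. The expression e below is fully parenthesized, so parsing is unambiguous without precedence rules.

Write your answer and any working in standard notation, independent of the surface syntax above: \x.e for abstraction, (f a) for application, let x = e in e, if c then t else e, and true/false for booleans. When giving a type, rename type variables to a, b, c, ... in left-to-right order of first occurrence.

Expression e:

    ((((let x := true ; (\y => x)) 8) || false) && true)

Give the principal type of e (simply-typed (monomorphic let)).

Answer: Bool

Derivation:
let x : Bool
x : Bool
\y._ : a -> Bool
  unify a -> Bool ~ Int -> b
  unify a ~ Int
  unify Bool ~ b
_ _ : Bool
  unify Bool ~ Bool
  unify Bool ~ Bool
  unify Bool ~ Bool
  unify Bool ~ Bool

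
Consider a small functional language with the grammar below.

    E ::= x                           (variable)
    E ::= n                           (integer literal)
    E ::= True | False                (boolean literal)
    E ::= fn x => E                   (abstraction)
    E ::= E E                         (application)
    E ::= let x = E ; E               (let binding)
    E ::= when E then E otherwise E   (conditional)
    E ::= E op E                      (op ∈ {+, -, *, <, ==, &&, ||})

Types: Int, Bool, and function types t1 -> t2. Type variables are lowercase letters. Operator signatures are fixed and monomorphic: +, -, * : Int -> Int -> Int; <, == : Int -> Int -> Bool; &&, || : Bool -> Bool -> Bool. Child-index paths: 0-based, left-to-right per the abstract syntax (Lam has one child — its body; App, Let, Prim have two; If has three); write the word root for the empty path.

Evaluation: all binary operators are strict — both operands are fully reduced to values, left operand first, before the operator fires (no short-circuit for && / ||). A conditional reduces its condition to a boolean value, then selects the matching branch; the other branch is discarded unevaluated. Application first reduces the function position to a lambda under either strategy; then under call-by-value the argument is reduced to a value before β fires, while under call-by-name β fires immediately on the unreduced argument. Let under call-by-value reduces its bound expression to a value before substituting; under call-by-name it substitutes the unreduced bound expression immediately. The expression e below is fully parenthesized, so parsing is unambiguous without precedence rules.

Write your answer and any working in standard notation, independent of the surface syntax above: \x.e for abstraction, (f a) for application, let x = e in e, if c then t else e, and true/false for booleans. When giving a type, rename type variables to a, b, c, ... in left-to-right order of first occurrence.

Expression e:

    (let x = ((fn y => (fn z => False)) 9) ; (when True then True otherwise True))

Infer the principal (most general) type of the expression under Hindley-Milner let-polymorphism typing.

Trace:
\z._ : b -> Bool
\y._ : a -> b -> Bool
  unify a -> b -> Bool ~ Int -> c
  unify a ~ Int
  unify b -> Bool ~ c
_ _ : b -> Bool
let x : forall. b -> Bool
  unify Bool ~ Bool
  unify Bool ~ Bool

Answer: Bool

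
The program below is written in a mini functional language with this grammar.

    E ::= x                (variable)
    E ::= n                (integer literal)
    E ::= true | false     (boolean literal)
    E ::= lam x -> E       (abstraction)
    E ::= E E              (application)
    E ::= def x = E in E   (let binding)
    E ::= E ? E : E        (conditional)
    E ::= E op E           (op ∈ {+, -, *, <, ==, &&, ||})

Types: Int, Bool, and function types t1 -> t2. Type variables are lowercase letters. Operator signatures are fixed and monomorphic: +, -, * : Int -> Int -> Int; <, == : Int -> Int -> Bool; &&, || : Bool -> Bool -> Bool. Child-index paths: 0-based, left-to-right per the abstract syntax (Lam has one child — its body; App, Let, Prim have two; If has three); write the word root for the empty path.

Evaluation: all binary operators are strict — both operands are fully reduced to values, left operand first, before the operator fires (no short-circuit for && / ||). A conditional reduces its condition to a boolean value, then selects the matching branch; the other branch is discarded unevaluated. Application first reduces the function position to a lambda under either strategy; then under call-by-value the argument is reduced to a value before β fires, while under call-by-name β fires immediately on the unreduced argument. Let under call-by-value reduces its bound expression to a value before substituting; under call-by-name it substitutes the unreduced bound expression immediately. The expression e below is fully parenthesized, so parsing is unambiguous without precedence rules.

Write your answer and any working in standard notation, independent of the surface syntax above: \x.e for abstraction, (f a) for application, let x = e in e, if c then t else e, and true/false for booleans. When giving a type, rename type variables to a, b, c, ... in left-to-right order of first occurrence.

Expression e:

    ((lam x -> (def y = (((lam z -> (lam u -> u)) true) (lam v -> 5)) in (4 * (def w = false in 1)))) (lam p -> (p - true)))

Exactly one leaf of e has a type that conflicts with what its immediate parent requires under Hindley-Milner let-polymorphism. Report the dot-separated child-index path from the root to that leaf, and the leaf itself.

Answer: 1.0.1 : true

Trace:
u : c
\u._ : c -> c
\z._ : b -> c -> c
  unify b -> c -> c ~ Bool -> d
  unify b ~ Bool
  unify c -> c ~ d
_ _ : c -> c
\v._ : e -> Int
  unify c -> c ~ (e -> Int) -> f
  unify c ~ e -> Int
  unify e -> Int ~ f
_ _ : e -> Int
let y : forall. e -> Int
  unify Int ~ Int
let w : Bool
  unify Int ~ Int
\x._ : a -> Int
p : g
  unify g ~ Int
  unify Bool ~ Int
  FAIL: mismatch Bool ~ Int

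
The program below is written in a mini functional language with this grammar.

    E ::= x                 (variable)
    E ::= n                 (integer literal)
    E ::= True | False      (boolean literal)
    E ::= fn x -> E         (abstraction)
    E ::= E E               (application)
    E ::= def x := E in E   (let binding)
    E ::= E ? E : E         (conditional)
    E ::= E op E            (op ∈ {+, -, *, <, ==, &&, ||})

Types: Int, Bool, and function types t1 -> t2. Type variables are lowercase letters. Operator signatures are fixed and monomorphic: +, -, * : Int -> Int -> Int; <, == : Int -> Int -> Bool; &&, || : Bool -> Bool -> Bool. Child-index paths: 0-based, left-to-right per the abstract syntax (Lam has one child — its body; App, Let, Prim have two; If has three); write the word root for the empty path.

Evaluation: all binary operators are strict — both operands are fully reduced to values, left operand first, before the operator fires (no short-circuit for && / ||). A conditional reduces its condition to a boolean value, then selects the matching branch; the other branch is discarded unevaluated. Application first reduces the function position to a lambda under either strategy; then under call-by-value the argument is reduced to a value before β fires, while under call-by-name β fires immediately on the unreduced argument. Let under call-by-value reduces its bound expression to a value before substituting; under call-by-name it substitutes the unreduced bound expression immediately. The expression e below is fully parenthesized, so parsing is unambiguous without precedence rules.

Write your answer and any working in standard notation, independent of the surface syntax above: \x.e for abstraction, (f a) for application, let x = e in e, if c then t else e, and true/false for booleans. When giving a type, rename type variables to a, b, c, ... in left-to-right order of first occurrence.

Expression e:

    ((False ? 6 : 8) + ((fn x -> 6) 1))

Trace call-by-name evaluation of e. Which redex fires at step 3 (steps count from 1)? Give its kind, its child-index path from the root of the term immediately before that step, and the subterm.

Answer: delta at root : (8 + 6)

Trace:
step 0: ((if false then 6 else 8) + ((\x.6) 1))
step 1: [if@0] (8 + ((\x.6) 1))
step 2: [beta@1] (8 + 6)
step 3: [delta@root] 14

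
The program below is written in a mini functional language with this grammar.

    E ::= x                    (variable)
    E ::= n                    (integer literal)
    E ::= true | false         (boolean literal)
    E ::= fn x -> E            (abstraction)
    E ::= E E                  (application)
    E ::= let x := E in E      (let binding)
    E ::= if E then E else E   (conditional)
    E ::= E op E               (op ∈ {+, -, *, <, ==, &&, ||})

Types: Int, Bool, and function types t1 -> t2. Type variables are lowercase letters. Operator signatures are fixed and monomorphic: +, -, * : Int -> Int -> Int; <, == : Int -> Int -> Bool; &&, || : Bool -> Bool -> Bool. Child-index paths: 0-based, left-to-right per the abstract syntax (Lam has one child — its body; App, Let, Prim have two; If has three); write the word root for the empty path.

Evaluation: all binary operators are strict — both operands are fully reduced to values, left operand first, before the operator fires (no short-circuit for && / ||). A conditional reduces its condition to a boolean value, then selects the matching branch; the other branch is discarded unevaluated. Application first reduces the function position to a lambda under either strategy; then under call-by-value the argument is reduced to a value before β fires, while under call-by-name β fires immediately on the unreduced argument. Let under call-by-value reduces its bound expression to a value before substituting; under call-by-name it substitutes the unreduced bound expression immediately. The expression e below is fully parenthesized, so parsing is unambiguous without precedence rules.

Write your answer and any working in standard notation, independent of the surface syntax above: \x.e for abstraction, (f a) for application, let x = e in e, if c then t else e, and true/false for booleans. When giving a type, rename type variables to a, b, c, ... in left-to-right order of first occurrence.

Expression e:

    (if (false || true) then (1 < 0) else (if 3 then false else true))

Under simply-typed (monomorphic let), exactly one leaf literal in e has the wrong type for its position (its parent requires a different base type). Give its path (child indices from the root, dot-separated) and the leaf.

Working:
  unify Bool ~ Bool
  unify Bool ~ Bool
  unify Bool ~ Bool
  unify Int ~ Int
  unify Int ~ Int
  unify Int ~ Bool
  FAIL: mismatch Int ~ Bool

Answer: 2.0 : 3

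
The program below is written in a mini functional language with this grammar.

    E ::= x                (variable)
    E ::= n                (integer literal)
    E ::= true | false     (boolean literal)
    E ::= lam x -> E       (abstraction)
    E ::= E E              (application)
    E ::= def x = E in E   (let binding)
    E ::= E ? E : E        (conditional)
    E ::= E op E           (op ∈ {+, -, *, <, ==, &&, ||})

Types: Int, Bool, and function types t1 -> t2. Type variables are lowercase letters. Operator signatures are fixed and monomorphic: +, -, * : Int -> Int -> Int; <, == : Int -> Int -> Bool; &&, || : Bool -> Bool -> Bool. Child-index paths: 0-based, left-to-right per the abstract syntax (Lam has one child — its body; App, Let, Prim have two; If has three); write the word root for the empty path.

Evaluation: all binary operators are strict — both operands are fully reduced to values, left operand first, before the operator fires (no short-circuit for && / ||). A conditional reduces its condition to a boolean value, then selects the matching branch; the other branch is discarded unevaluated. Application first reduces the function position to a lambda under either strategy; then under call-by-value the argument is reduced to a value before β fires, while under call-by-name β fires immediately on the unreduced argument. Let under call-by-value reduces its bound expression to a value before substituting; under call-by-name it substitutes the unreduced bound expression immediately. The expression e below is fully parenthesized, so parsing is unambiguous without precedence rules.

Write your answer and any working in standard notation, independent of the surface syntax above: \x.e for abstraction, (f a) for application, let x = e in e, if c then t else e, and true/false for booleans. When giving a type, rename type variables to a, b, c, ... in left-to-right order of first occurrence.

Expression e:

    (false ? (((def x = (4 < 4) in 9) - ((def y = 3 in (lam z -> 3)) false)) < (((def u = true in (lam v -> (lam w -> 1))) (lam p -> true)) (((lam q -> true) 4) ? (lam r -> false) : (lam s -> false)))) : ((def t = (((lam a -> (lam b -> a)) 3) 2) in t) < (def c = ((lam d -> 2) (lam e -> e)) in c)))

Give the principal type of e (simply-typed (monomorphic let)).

Trace:
  unify Bool ~ Bool
  unify Int ~ Int
  unify Int ~ Int
let x : Bool
  unify Int ~ Int
let y : Int
\z._ : a -> Int
  unify a -> Int ~ Bool -> b
  unify a ~ Bool
  unify Int ~ b
_ _ : Int
  unify Int ~ Int
  unify Int ~ Int
let u : Bool
\w._ : d -> Int
\v._ : c -> d -> Int
\p._ : e -> Bool
  unify c -> d -> Int ~ (e -> Bool) -> f
  unify c ~ e -> Bool
  unify d -> Int ~ f
_ _ : d -> Int
\q._ : g -> Bool
  unify g -> Bool ~ Int -> h
  unify g ~ Int
  unify Bool ~ h
_ _ : Bool
  unify Bool ~ Bool
\r._ : i -> Bool
\s._ : j -> Bool
  unify i -> Bool ~ j -> Bool
  unify i ~ j
  unify Bool ~ Bool
  unify d -> Int ~ (j -> Bool) -> k
  unify d ~ j -> Bool
  unify Int ~ k
_ _ : Int
  unify Int ~ Int
a : l
\b._ : m -> l
\a._ : l -> m -> l
  unify l -> m -> l ~ Int -> n
  unify l ~ Int
  unify m -> Int ~ n
_ _ : m -> Int
  unify m -> Int ~ Int -> o
  unify m ~ Int
  unify Int ~ o
_ _ : Int
let t : Int
t : Int
  unify Int ~ Int
\d._ : p -> Int
e : q
\e._ : q -> q
  unify p -> Int ~ (q -> q) -> r
  unify p ~ q -> q
  unify Int ~ r
_ _ : Int
let c : Int
c : Int
  unify Int ~ Int
  unify Bool ~ Bool

Answer: Bool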